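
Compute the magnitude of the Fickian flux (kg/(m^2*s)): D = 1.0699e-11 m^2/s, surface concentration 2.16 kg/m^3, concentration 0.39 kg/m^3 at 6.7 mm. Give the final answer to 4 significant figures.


J = -D * (dC/dx) = D * (C1 - C2) / dx
J = 1.0699e-11 * (2.16 - 0.39) / 6.7e-03
J = 2.826e-09 kg/(m^2*s)


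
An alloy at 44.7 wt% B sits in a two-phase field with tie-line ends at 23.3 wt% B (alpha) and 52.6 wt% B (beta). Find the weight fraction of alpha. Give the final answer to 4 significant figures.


f_alpha = (C_beta - C0) / (C_beta - C_alpha)
f_alpha = (52.6 - 44.7) / (52.6 - 23.3)
f_alpha = 0.2696


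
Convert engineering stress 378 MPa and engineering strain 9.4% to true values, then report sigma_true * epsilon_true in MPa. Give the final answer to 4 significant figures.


sigma_true = sigma_eng * (1 + epsilon_eng)
sigma_true = 378 * (1 + 0.094) = 413.532 MPa
epsilon_true = ln(1 + epsilon_eng)
epsilon_true = ln(1 + 0.094) = 0.0898407
sigma_true * epsilon_true = 413.532 * 0.0898407 = 37.15 MPa


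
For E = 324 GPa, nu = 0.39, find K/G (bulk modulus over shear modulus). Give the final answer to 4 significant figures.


G = E / (2*(1+nu))
G = 324 / (2*(1+0.39)) = 116.547 GPa
K = E / (3*(1-2*nu))
K = 324 / (3*(1-2*0.39)) = 490.909 GPa
K/G = 490.909 / 116.547 = 4.212


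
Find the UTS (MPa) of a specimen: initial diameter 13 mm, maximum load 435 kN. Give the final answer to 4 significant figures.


A0 = pi*(d/2)^2 = pi*(13/2)^2 = 132.732 mm^2
UTS = F_max / A0 = 435*1000 / 132.732
UTS = 3277 MPa


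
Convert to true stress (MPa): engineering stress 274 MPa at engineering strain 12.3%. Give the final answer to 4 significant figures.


sigma_true = sigma_eng * (1 + epsilon_eng)
sigma_true = 274 * (1 + 0.123)
sigma_true = 307.7 MPa


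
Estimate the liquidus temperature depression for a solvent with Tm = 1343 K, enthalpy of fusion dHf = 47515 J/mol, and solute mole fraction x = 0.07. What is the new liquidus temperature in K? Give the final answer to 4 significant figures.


dT = R*Tm^2*x / dHf
dT = 8.314 * 1343^2 * 0.07 / 47515
dT = 22.0917 K
T_new = 1343 - 22.0917 = 1321 K


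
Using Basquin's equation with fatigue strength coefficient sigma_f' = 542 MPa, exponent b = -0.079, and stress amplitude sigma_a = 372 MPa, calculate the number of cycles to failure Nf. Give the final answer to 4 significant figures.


sigma_a = sigma_f' * (2*Nf)^b
2*Nf = (sigma_a / sigma_f')^(1/b)
2*Nf = (372 / 542)^(1/-0.079)
2*Nf = 117.238
Nf = 58.62 cycles


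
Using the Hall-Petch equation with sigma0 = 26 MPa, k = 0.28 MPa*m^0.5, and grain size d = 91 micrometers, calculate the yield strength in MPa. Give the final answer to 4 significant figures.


sigma_y = sigma0 + k / sqrt(d)
d = 91 um = 9.1e-05 m
sigma_y = 26 + 0.28 / sqrt(9.1e-05)
sigma_y = 55.35 MPa


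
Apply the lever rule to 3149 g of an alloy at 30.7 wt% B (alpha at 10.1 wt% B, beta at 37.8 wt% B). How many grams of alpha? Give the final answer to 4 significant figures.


f_alpha = (C_beta - C0) / (C_beta - C_alpha)
f_alpha = (37.8 - 30.7) / (37.8 - 10.1) = 0.256318
m_alpha = f_alpha * m_total = 0.256318 * 3149 = 807.1 g


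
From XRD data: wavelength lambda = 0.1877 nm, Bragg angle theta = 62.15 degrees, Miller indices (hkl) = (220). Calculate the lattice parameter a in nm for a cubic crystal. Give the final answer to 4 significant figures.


d = lambda / (2*sin(theta))
d = 0.1877 / (2*sin(62.15 deg))
d = 0.106144 nm
a = d * sqrt(h^2+k^2+l^2) = 0.106144 * sqrt(8)
a = 0.3002 nm


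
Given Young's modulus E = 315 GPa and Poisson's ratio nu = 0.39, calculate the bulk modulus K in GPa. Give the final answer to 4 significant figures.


K = E / (3*(1-2*nu))
K = 315 / (3*(1-2*0.39))
K = 477.3 GPa


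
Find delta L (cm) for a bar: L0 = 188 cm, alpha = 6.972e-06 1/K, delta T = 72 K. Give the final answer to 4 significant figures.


dL = L0 * alpha * dT
dL = 188 * 6.972e-06 * 72
dL = 0.09437 cm


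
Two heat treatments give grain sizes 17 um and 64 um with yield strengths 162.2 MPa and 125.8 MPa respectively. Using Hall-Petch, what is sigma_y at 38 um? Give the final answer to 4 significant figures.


sigma_y = sigma0 + k / sqrt(d)
1/sqrt(d1) = 1/sqrt(1.7e-05) = 242.536;  1/sqrt(d2) = 125
k = (sigma1 - sigma2) / (1/sqrt(d1) - 1/sqrt(d2)) = (162.2 - 125.8) / (242.536 - 125) = 0.309693 MPa*m^0.5
sigma0 = sigma1 - k/sqrt(d1) = 162.2 - 0.309693*242.536 = 87.0883 MPa
sigma_y(d3) = 87.0883 + 0.309693 / sqrt(3.8e-05) = 137.3 MPa


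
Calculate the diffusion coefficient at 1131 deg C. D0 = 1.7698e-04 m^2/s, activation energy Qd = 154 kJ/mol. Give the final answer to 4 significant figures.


D = D0 * exp(-Qd / (R*T))
T = 1404.15 K
D = 1.7698e-04 * exp(-154e3 / (8.314 * 1404.15))
D = 3.303e-10 m^2/s


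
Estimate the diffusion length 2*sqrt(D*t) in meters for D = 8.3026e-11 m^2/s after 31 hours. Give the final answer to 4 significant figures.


t = 31 hr = 111600 s
Diffusion length = 2*sqrt(D*t)
= 2*sqrt(8.3026e-11 * 111600)
= 6.088e-03 m


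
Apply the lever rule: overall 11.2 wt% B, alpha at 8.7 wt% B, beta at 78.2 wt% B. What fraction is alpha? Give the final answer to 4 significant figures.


f_alpha = (C_beta - C0) / (C_beta - C_alpha)
f_alpha = (78.2 - 11.2) / (78.2 - 8.7)
f_alpha = 0.964


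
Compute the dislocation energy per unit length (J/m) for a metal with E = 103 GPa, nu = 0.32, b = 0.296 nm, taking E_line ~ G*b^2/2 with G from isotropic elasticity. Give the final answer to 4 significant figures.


Step 1: G = E / (2*(1+nu))
G = 103 / (2*(1+0.32)) = 39.0152 GPa = 3.90152e+10 Pa
Step 2: E_line = G*b^2/2
b = 0.296 nm = 2.96e-10 m
E_line = 0.5 * 3.90152e+10 * (2.96e-10)^2 = 1.709e-09 J/m


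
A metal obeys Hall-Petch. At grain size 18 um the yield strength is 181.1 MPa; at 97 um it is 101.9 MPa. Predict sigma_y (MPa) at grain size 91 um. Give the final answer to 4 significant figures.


sigma_y = sigma0 + k / sqrt(d)
1/sqrt(d1) = 1/sqrt(1.8e-05) = 235.702;  1/sqrt(d2) = 101.535
k = (sigma1 - sigma2) / (1/sqrt(d1) - 1/sqrt(d2)) = (181.1 - 101.9) / (235.702 - 101.535) = 0.590306 MPa*m^0.5
sigma0 = sigma1 - k/sqrt(d1) = 181.1 - 0.590306*235.702 = 41.9635 MPa
sigma_y(d3) = 41.9635 + 0.590306 / sqrt(9.1e-05) = 103.8 MPa


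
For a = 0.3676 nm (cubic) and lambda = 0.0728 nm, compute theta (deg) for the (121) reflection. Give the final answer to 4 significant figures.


d = a / sqrt(h^2+k^2+l^2)
d = 0.3676 / sqrt(6) = 0.150072 nm
lambda = 2*d*sin(theta)  =>  sin(theta) = lambda / (2*d)
sin(theta) = 0.0728 / (2 * 0.150072) = 0.24255
theta = 14.04 deg


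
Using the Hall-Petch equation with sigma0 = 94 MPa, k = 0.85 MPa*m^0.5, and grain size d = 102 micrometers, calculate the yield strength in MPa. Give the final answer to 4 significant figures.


sigma_y = sigma0 + k / sqrt(d)
d = 102 um = 1.02e-04 m
sigma_y = 94 + 0.85 / sqrt(1.02e-04)
sigma_y = 178.2 MPa


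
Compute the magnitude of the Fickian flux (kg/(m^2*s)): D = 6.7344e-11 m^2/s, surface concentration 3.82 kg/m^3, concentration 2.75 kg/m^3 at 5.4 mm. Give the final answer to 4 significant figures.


J = -D * (dC/dx) = D * (C1 - C2) / dx
J = 6.7344e-11 * (3.82 - 2.75) / 5.4e-03
J = 1.334e-08 kg/(m^2*s)


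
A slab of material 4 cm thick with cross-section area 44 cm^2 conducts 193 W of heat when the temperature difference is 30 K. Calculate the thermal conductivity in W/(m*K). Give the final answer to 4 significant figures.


k = Q*L / (A*dT)
L = 0.04 m, A = 4.4e-03 m^2
k = 193 * 0.04 / (4.4e-03 * 30)
k = 58.48 W/(m*K)


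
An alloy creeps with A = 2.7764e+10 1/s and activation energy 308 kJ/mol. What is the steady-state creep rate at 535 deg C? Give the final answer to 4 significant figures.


rate = A * exp(-Q / (R*T))
T = 535 + 273.15 = 808.15 K
rate = 2.7764e+10 * exp(-308e3 / (8.314 * 808.15))
rate = 3.43e-10 1/s


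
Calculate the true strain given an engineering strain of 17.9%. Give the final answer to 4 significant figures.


epsilon_true = ln(1 + epsilon_eng)
epsilon_true = ln(1 + 0.179)
epsilon_true = 0.1647


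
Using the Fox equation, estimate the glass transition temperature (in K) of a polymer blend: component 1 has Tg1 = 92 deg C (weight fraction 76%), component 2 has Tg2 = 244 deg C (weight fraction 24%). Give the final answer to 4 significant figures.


1/Tg = w1/Tg1 + w2/Tg2 (in Kelvin)
Tg1 = 365.15 K, Tg2 = 517.15 K
1/Tg = 0.76/365.15 + 0.24/517.15
Tg = 392.9 K


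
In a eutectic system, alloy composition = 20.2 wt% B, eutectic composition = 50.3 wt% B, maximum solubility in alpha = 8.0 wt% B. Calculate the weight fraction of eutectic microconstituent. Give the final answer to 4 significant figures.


f_primary = (C_e - C0) / (C_e - C_alpha_max)
f_primary = (50.3 - 20.2) / (50.3 - 8.0)
f_primary = 0.711584
f_eutectic = 1 - 0.711584 = 0.2884


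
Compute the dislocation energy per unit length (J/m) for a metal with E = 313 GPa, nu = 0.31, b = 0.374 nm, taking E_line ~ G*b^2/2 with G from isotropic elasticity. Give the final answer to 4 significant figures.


Step 1: G = E / (2*(1+nu))
G = 313 / (2*(1+0.31)) = 119.466 GPa = 1.19466e+11 Pa
Step 2: E_line = G*b^2/2
b = 0.374 nm = 3.74e-10 m
E_line = 0.5 * 1.19466e+11 * (3.74e-10)^2 = 8.355e-09 J/m


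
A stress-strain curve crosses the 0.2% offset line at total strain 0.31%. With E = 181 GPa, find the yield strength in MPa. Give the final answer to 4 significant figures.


Offset strain = 0.002
Elastic strain at yield = total_strain - offset = 3.1e-03 - 0.002 = 1.1e-03
sigma_y = E * elastic_strain = 181000 * 1.1e-03
sigma_y = 199.1 MPa


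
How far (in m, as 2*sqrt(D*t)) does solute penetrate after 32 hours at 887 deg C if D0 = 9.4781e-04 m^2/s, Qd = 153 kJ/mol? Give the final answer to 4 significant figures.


Step 1: D = D0 * exp(-Qd/(R*T))
T = 1160.15 K
D = 9.4781e-04 * exp(-153e3 / (8.314 * 1160.15)) = 1.22404e-10 m^2/s
Step 2: L = 2*sqrt(D*t)
t = 32 h = 115200 s
L = 2*sqrt(1.22404e-10 * 115200) = 7.51e-03 m


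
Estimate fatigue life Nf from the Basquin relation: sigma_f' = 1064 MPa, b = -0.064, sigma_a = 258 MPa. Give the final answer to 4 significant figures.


sigma_a = sigma_f' * (2*Nf)^b
2*Nf = (sigma_a / sigma_f')^(1/b)
2*Nf = (258 / 1064)^(1/-0.064)
2*Nf = 4.11533e+09
Nf = 2.058e+09 cycles


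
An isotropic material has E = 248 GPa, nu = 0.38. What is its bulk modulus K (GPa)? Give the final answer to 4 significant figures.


K = E / (3*(1-2*nu))
K = 248 / (3*(1-2*0.38))
K = 344.4 GPa


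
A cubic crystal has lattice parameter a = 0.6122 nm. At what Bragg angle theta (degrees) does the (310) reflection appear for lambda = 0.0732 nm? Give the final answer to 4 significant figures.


d = a / sqrt(h^2+k^2+l^2)
d = 0.6122 / sqrt(10) = 0.193595 nm
lambda = 2*d*sin(theta)  =>  sin(theta) = lambda / (2*d)
sin(theta) = 0.0732 / (2 * 0.193595) = 0.189055
theta = 10.9 deg


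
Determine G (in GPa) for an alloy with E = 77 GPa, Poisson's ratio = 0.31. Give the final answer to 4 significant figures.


G = E / (2*(1+nu))
G = 77 / (2*(1+0.31))
G = 29.39 GPa


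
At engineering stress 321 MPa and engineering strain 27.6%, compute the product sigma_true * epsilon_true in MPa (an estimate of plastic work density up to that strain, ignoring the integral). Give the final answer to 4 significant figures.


sigma_true = sigma_eng * (1 + epsilon_eng)
sigma_true = 321 * (1 + 0.276) = 409.596 MPa
epsilon_true = ln(1 + epsilon_eng)
epsilon_true = ln(1 + 0.276) = 0.24373
sigma_true * epsilon_true = 409.596 * 0.24373 = 99.83 MPa


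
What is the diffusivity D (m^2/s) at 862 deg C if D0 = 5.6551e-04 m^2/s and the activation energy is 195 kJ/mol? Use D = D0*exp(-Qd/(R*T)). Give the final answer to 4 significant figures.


D = D0 * exp(-Qd / (R*T))
T = 1135.15 K
D = 5.6551e-04 * exp(-195e3 / (8.314 * 1135.15))
D = 6.013e-13 m^2/s


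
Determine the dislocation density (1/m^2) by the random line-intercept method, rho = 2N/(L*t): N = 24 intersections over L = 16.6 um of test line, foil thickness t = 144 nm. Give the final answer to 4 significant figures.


rho = 2N / (L * t)
L = 16.6 um = 1.66e-05 m, t = 144 nm = 1.44e-07 m
rho = 2 * 24 / (1.66e-05 * 1.44e-07)
rho = 2.008e+13 1/m^2


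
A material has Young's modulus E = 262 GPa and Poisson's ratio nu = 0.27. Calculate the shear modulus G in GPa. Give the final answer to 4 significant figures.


G = E / (2*(1+nu))
G = 262 / (2*(1+0.27))
G = 103.1 GPa


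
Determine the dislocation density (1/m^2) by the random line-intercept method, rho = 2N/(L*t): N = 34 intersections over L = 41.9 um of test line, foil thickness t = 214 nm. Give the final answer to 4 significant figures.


rho = 2N / (L * t)
L = 41.9 um = 4.19e-05 m, t = 214 nm = 2.14e-07 m
rho = 2 * 34 / (4.19e-05 * 2.14e-07)
rho = 7.584e+12 1/m^2


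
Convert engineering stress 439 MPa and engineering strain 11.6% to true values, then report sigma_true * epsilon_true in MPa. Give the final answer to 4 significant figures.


sigma_true = sigma_eng * (1 + epsilon_eng)
sigma_true = 439 * (1 + 0.116) = 489.924 MPa
epsilon_true = ln(1 + epsilon_eng)
epsilon_true = ln(1 + 0.116) = 0.109751
sigma_true * epsilon_true = 489.924 * 0.109751 = 53.77 MPa


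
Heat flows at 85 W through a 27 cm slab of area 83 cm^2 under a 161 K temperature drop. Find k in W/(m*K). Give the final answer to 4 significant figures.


k = Q*L / (A*dT)
L = 0.27 m, A = 8.3e-03 m^2
k = 85 * 0.27 / (8.3e-03 * 161)
k = 17.17 W/(m*K)


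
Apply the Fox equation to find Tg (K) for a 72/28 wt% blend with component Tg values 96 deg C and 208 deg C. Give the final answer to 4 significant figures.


1/Tg = w1/Tg1 + w2/Tg2 (in Kelvin)
Tg1 = 369.15 K, Tg2 = 481.15 K
1/Tg = 0.72/369.15 + 0.28/481.15
Tg = 394.9 K


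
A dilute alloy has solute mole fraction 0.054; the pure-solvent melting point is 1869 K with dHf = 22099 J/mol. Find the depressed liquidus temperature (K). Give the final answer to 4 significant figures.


dT = R*Tm^2*x / dHf
dT = 8.314 * 1869^2 * 0.054 / 22099
dT = 70.9659 K
T_new = 1869 - 70.9659 = 1798 K


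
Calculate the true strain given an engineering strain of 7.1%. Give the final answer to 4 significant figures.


epsilon_true = ln(1 + epsilon_eng)
epsilon_true = ln(1 + 0.071)
epsilon_true = 0.06859


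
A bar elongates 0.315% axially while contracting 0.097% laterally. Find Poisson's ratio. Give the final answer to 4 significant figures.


nu = -epsilon_lat / epsilon_axial
Lateral strain is contraction (negative), so using magnitudes:
nu = 0.097 / 0.315
nu = 0.3079


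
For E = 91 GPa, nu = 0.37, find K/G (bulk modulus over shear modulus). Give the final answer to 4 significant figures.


G = E / (2*(1+nu))
G = 91 / (2*(1+0.37)) = 33.2117 GPa
K = E / (3*(1-2*nu))
K = 91 / (3*(1-2*0.37)) = 116.667 GPa
K/G = 116.667 / 33.2117 = 3.513


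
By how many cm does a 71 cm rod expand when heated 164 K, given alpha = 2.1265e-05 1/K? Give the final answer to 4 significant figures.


dL = L0 * alpha * dT
dL = 71 * 2.1265e-05 * 164
dL = 0.2476 cm


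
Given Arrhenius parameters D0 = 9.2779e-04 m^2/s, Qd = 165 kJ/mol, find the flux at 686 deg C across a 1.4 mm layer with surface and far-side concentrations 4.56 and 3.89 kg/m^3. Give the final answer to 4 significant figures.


Step 1: D = D0 * exp(-Qd/(R*T))
T = 686 + 273.15 = 959.15 K
D = 9.2779e-04 * exp(-165e3 / (8.314 * 959.15)) = 9.57944e-13 m^2/s
Step 2: J = D * (C1 - C2) / dx
J = 9.57944e-13 * (4.56 - 3.89) / 1.4e-03
J = 4.584e-10 kg/(m^2*s)


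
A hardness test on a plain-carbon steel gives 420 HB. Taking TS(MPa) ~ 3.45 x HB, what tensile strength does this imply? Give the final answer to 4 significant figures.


TS (MPa) = 3.45 * HB
TS = 3.45 * 420
TS = 1449 MPa


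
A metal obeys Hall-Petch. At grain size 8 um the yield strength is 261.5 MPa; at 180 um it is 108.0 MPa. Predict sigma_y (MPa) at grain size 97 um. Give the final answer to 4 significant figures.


sigma_y = sigma0 + k / sqrt(d)
1/sqrt(d1) = 1/sqrt(8e-06) = 353.553;  1/sqrt(d2) = 74.5356
k = (sigma1 - sigma2) / (1/sqrt(d1) - 1/sqrt(d2)) = (261.5 - 108.0) / (353.553 - 74.5356) = 0.550144 MPa*m^0.5
sigma0 = sigma1 - k/sqrt(d1) = 261.5 - 0.550144*353.553 = 66.9947 MPa
sigma_y(d3) = 66.9947 + 0.550144 / sqrt(9.7e-05) = 122.9 MPa


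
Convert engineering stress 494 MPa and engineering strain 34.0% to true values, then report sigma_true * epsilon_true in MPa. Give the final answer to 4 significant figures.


sigma_true = sigma_eng * (1 + epsilon_eng)
sigma_true = 494 * (1 + 0.34) = 661.96 MPa
epsilon_true = ln(1 + epsilon_eng)
epsilon_true = ln(1 + 0.34) = 0.29267
sigma_true * epsilon_true = 661.96 * 0.29267 = 193.7 MPa


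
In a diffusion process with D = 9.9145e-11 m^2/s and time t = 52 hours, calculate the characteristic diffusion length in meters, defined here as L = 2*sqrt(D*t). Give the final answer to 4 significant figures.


t = 52 hr = 187200 s
Diffusion length = 2*sqrt(D*t)
= 2*sqrt(9.9145e-11 * 187200)
= 8.616e-03 m


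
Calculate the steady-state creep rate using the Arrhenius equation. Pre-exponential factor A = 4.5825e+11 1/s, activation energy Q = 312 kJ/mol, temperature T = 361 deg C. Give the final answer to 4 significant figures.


rate = A * exp(-Q / (R*T))
T = 361 + 273.15 = 634.15 K
rate = 4.5825e+11 * exp(-312e3 / (8.314 * 634.15))
rate = 9.139e-15 1/s


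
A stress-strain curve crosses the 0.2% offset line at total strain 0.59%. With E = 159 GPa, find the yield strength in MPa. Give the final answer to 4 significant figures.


Offset strain = 0.002
Elastic strain at yield = total_strain - offset = 5.9e-03 - 0.002 = 3.9e-03
sigma_y = E * elastic_strain = 159000 * 3.9e-03
sigma_y = 620.1 MPa


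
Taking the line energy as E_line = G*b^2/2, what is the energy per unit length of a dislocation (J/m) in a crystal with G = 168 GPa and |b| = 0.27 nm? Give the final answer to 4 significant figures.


E = G*b^2/2
b = 0.27 nm = 2.7e-10 m
G = 168 GPa = 1.68e+11 Pa
E = 0.5 * 1.68e+11 * (2.7e-10)^2
E = 6.124e-09 J/m


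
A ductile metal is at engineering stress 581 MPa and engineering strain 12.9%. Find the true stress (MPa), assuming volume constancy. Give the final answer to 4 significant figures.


sigma_true = sigma_eng * (1 + epsilon_eng)
sigma_true = 581 * (1 + 0.129)
sigma_true = 655.9 MPa


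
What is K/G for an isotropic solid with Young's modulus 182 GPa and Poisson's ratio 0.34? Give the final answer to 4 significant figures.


G = E / (2*(1+nu))
G = 182 / (2*(1+0.34)) = 67.9104 GPa
K = E / (3*(1-2*nu))
K = 182 / (3*(1-2*0.34)) = 189.583 GPa
K/G = 189.583 / 67.9104 = 2.792


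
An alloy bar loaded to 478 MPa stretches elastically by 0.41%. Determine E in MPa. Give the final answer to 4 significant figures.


E = sigma / epsilon
epsilon = 0.41% = 4.1e-03
E = 478 / 4.1e-03
E = 116600 MPa


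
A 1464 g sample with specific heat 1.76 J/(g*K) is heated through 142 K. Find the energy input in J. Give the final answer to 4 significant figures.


Q = m * cp * dT
Q = 1464 * 1.76 * 142
Q = 365900 J


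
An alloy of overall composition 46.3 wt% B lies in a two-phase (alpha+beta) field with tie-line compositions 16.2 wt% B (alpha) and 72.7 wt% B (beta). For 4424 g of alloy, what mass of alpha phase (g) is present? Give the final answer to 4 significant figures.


f_alpha = (C_beta - C0) / (C_beta - C_alpha)
f_alpha = (72.7 - 46.3) / (72.7 - 16.2) = 0.467257
m_alpha = f_alpha * m_total = 0.467257 * 4424 = 2067 g


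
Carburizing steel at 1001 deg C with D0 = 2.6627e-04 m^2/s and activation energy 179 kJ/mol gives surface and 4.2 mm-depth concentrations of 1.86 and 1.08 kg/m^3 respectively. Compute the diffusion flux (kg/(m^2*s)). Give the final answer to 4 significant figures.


Step 1: D = D0 * exp(-Qd/(R*T))
T = 1001 + 273.15 = 1274.15 K
D = 2.6627e-04 * exp(-179e3 / (8.314 * 1274.15)) = 1.22133e-11 m^2/s
Step 2: J = D * (C1 - C2) / dx
J = 1.22133e-11 * (1.86 - 1.08) / 4.2e-03
J = 2.268e-09 kg/(m^2*s)


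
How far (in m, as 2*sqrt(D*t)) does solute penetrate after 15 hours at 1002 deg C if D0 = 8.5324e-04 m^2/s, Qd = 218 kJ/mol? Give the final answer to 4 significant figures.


Step 1: D = D0 * exp(-Qd/(R*T))
T = 1275.15 K
D = 8.5324e-04 * exp(-218e3 / (8.314 * 1275.15)) = 1.00161e-12 m^2/s
Step 2: L = 2*sqrt(D*t)
t = 15 h = 54000 s
L = 2*sqrt(1.00161e-12 * 54000) = 4.651e-04 m


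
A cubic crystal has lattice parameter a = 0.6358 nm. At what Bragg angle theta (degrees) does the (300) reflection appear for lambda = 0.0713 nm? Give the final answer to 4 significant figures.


d = a / sqrt(h^2+k^2+l^2)
d = 0.6358 / sqrt(9) = 0.211933 nm
lambda = 2*d*sin(theta)  =>  sin(theta) = lambda / (2*d)
sin(theta) = 0.0713 / (2 * 0.211933) = 0.168213
theta = 9.684 deg


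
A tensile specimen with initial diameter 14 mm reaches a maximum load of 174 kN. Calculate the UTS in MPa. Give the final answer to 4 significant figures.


A0 = pi*(d/2)^2 = pi*(14/2)^2 = 153.938 mm^2
UTS = F_max / A0 = 174*1000 / 153.938
UTS = 1130 MPa


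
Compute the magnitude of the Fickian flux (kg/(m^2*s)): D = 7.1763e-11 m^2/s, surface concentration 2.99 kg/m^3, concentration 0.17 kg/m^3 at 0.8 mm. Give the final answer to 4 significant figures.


J = -D * (dC/dx) = D * (C1 - C2) / dx
J = 7.1763e-11 * (2.99 - 0.17) / 8e-04
J = 2.53e-07 kg/(m^2*s)


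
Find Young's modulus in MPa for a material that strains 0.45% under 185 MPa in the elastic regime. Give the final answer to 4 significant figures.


E = sigma / epsilon
epsilon = 0.45% = 4.5e-03
E = 185 / 4.5e-03
E = 41110 MPa


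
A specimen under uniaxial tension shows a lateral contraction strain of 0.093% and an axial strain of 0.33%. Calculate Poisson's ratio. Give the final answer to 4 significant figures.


nu = -epsilon_lat / epsilon_axial
Lateral strain is contraction (negative), so using magnitudes:
nu = 0.093 / 0.33
nu = 0.2818


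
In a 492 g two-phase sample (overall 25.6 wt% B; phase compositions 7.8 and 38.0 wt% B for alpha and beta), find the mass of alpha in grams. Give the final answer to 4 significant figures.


f_alpha = (C_beta - C0) / (C_beta - C_alpha)
f_alpha = (38.0 - 25.6) / (38.0 - 7.8) = 0.410596
m_alpha = f_alpha * m_total = 0.410596 * 492 = 202 g


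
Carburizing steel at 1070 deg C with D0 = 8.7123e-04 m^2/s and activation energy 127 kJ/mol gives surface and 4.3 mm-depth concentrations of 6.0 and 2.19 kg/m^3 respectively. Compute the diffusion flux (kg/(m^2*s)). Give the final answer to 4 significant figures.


Step 1: D = D0 * exp(-Qd/(R*T))
T = 1070 + 273.15 = 1343.15 K
D = 8.7123e-04 * exp(-127e3 / (8.314 * 1343.15)) = 1.00223e-08 m^2/s
Step 2: J = D * (C1 - C2) / dx
J = 1.00223e-08 * (6.0 - 2.19) / 4.3e-03
J = 8.88e-06 kg/(m^2*s)


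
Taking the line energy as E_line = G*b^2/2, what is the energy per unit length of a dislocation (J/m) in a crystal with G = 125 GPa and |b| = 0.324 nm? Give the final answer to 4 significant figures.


E = G*b^2/2
b = 0.324 nm = 3.24e-10 m
G = 125 GPa = 1.25e+11 Pa
E = 0.5 * 1.25e+11 * (3.24e-10)^2
E = 6.561e-09 J/m


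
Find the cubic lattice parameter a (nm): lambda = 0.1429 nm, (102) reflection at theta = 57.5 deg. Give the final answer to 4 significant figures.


d = lambda / (2*sin(theta))
d = 0.1429 / (2*sin(57.5 deg))
d = 0.0847175 nm
a = d * sqrt(h^2+k^2+l^2) = 0.0847175 * sqrt(5)
a = 0.1894 nm


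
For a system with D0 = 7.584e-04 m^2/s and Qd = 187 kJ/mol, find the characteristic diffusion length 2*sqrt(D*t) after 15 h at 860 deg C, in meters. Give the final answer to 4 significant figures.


Step 1: D = D0 * exp(-Qd/(R*T))
T = 1133.15 K
D = 7.584e-04 * exp(-187e3 / (8.314 * 1133.15)) = 1.81751e-12 m^2/s
Step 2: L = 2*sqrt(D*t)
t = 15 h = 54000 s
L = 2*sqrt(1.81751e-12 * 54000) = 6.266e-04 m


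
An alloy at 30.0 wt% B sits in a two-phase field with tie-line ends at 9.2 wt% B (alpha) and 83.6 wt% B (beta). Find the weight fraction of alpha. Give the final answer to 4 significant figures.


f_alpha = (C_beta - C0) / (C_beta - C_alpha)
f_alpha = (83.6 - 30.0) / (83.6 - 9.2)
f_alpha = 0.7204


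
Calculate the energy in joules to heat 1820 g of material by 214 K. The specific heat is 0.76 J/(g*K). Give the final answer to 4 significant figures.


Q = m * cp * dT
Q = 1820 * 0.76 * 214
Q = 296000 J


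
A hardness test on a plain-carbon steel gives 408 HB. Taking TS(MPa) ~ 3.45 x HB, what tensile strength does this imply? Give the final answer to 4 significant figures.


TS (MPa) = 3.45 * HB
TS = 3.45 * 408
TS = 1408 MPa


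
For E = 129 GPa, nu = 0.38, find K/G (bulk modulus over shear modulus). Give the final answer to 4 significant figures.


G = E / (2*(1+nu))
G = 129 / (2*(1+0.38)) = 46.7391 GPa
K = E / (3*(1-2*nu))
K = 129 / (3*(1-2*0.38)) = 179.167 GPa
K/G = 179.167 / 46.7391 = 3.833


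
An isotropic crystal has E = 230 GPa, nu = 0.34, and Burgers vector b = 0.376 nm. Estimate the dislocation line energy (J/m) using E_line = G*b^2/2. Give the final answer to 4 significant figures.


Step 1: G = E / (2*(1+nu))
G = 230 / (2*(1+0.34)) = 85.8209 GPa = 8.58209e+10 Pa
Step 2: E_line = G*b^2/2
b = 0.376 nm = 3.76e-10 m
E_line = 0.5 * 8.58209e+10 * (3.76e-10)^2 = 6.067e-09 J/m


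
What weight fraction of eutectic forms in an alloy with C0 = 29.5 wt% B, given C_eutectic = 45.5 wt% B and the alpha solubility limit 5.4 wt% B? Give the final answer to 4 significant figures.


f_primary = (C_e - C0) / (C_e - C_alpha_max)
f_primary = (45.5 - 29.5) / (45.5 - 5.4)
f_primary = 0.399002
f_eutectic = 1 - 0.399002 = 0.601


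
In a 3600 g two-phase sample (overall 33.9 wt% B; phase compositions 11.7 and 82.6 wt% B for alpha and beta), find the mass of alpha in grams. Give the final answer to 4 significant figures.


f_alpha = (C_beta - C0) / (C_beta - C_alpha)
f_alpha = (82.6 - 33.9) / (82.6 - 11.7) = 0.686883
m_alpha = f_alpha * m_total = 0.686883 * 3600 = 2473 g


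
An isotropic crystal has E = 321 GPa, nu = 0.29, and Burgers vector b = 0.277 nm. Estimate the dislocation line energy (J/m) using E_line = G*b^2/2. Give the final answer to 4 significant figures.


Step 1: G = E / (2*(1+nu))
G = 321 / (2*(1+0.29)) = 124.419 GPa = 1.24419e+11 Pa
Step 2: E_line = G*b^2/2
b = 0.277 nm = 2.77e-10 m
E_line = 0.5 * 1.24419e+11 * (2.77e-10)^2 = 4.773e-09 J/m


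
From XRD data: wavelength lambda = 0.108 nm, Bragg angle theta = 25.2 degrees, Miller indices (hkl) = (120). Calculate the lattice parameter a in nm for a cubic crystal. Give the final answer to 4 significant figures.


d = lambda / (2*sin(theta))
d = 0.108 / (2*sin(25.2 deg))
d = 0.126826 nm
a = d * sqrt(h^2+k^2+l^2) = 0.126826 * sqrt(5)
a = 0.2836 nm


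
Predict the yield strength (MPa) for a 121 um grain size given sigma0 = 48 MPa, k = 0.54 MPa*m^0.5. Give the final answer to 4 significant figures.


sigma_y = sigma0 + k / sqrt(d)
d = 121 um = 1.21e-04 m
sigma_y = 48 + 0.54 / sqrt(1.21e-04)
sigma_y = 97.09 MPa


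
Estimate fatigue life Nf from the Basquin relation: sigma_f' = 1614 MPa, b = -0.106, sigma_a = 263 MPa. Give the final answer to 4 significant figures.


sigma_a = sigma_f' * (2*Nf)^b
2*Nf = (sigma_a / sigma_f')^(1/b)
2*Nf = (263 / 1614)^(1/-0.106)
2*Nf = 2.71312e+07
Nf = 1.357e+07 cycles


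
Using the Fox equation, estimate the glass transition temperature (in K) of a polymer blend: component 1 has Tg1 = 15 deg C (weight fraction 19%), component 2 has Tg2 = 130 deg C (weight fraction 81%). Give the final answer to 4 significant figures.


1/Tg = w1/Tg1 + w2/Tg2 (in Kelvin)
Tg1 = 288.15 K, Tg2 = 403.15 K
1/Tg = 0.19/288.15 + 0.81/403.15
Tg = 374.7 K


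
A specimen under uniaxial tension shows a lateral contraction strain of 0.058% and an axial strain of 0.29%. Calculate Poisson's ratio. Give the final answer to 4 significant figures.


nu = -epsilon_lat / epsilon_axial
Lateral strain is contraction (negative), so using magnitudes:
nu = 0.058 / 0.29
nu = 0.2


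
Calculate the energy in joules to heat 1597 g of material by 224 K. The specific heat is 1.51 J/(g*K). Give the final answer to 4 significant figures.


Q = m * cp * dT
Q = 1597 * 1.51 * 224
Q = 540200 J


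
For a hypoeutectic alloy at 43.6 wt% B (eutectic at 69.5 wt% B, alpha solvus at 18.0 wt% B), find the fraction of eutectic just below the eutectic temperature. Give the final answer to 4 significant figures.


f_primary = (C_e - C0) / (C_e - C_alpha_max)
f_primary = (69.5 - 43.6) / (69.5 - 18.0)
f_primary = 0.502913
f_eutectic = 1 - 0.502913 = 0.4971


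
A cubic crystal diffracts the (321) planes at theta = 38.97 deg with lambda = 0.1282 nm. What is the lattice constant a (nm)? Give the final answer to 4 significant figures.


d = lambda / (2*sin(theta))
d = 0.1282 / (2*sin(38.97 deg))
d = 0.101922 nm
a = d * sqrt(h^2+k^2+l^2) = 0.101922 * sqrt(14)
a = 0.3814 nm


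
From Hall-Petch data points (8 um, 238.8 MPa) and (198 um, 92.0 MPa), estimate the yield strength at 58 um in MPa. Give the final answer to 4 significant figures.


sigma_y = sigma0 + k / sqrt(d)
1/sqrt(d1) = 1/sqrt(8e-06) = 353.553;  1/sqrt(d2) = 71.0669
k = (sigma1 - sigma2) / (1/sqrt(d1) - 1/sqrt(d2)) = (238.8 - 92.0) / (353.553 - 71.0669) = 0.519671 MPa*m^0.5
sigma0 = sigma1 - k/sqrt(d1) = 238.8 - 0.519671*353.553 = 55.0686 MPa
sigma_y(d3) = 55.0686 + 0.519671 / sqrt(5.8e-05) = 123.3 MPa


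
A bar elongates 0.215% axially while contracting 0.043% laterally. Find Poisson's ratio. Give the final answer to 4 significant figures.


nu = -epsilon_lat / epsilon_axial
Lateral strain is contraction (negative), so using magnitudes:
nu = 0.043 / 0.215
nu = 0.2


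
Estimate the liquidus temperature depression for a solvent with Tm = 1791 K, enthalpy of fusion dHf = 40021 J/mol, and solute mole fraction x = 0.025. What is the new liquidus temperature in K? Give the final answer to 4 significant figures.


dT = R*Tm^2*x / dHf
dT = 8.314 * 1791^2 * 0.025 / 40021
dT = 16.6592 K
T_new = 1791 - 16.6592 = 1774 K


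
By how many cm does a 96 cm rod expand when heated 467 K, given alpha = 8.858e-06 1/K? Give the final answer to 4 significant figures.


dL = L0 * alpha * dT
dL = 96 * 8.858e-06 * 467
dL = 0.3971 cm


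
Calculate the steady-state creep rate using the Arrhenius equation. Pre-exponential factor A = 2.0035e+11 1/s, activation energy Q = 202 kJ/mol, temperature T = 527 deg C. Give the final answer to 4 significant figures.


rate = A * exp(-Q / (R*T))
T = 527 + 273.15 = 800.15 K
rate = 2.0035e+11 * exp(-202e3 / (8.314 * 800.15))
rate = 0.01302 1/s


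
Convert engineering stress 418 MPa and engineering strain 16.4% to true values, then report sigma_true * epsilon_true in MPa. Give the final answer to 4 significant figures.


sigma_true = sigma_eng * (1 + epsilon_eng)
sigma_true = 418 * (1 + 0.164) = 486.552 MPa
epsilon_true = ln(1 + epsilon_eng)
epsilon_true = ln(1 + 0.164) = 0.151862
sigma_true * epsilon_true = 486.552 * 0.151862 = 73.89 MPa


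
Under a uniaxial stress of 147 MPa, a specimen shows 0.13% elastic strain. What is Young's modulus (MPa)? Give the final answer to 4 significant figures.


E = sigma / epsilon
epsilon = 0.13% = 1.3e-03
E = 147 / 1.3e-03
E = 113100 MPa


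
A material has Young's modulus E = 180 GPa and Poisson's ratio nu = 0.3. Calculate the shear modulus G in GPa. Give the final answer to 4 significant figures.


G = E / (2*(1+nu))
G = 180 / (2*(1+0.3))
G = 69.23 GPa


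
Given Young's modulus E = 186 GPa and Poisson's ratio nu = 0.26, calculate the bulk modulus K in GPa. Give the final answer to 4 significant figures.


K = E / (3*(1-2*nu))
K = 186 / (3*(1-2*0.26))
K = 129.2 GPa


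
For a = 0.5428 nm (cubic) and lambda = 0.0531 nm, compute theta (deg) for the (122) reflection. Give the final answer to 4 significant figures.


d = a / sqrt(h^2+k^2+l^2)
d = 0.5428 / sqrt(9) = 0.180933 nm
lambda = 2*d*sin(theta)  =>  sin(theta) = lambda / (2*d)
sin(theta) = 0.0531 / (2 * 0.180933) = 0.146739
theta = 8.438 deg


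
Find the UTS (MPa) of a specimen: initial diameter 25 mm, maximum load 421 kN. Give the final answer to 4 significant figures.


A0 = pi*(d/2)^2 = pi*(25/2)^2 = 490.874 mm^2
UTS = F_max / A0 = 421*1000 / 490.874
UTS = 857.7 MPa


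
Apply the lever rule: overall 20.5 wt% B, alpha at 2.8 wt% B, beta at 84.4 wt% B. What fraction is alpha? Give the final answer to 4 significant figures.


f_alpha = (C_beta - C0) / (C_beta - C_alpha)
f_alpha = (84.4 - 20.5) / (84.4 - 2.8)
f_alpha = 0.7831


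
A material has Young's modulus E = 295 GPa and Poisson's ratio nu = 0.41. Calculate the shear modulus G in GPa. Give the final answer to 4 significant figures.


G = E / (2*(1+nu))
G = 295 / (2*(1+0.41))
G = 104.6 GPa


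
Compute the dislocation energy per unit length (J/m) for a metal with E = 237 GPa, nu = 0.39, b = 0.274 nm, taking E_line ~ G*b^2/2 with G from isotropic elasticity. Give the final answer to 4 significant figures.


Step 1: G = E / (2*(1+nu))
G = 237 / (2*(1+0.39)) = 85.2518 GPa = 8.52518e+10 Pa
Step 2: E_line = G*b^2/2
b = 0.274 nm = 2.74e-10 m
E_line = 0.5 * 8.52518e+10 * (2.74e-10)^2 = 3.2e-09 J/m


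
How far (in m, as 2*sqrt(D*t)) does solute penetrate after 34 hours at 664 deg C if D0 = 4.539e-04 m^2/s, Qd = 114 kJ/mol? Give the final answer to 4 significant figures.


Step 1: D = D0 * exp(-Qd/(R*T))
T = 937.15 K
D = 4.539e-04 * exp(-114e3 / (8.314 * 937.15)) = 2.00736e-10 m^2/s
Step 2: L = 2*sqrt(D*t)
t = 34 h = 122400 s
L = 2*sqrt(2.00736e-10 * 122400) = 9.914e-03 m


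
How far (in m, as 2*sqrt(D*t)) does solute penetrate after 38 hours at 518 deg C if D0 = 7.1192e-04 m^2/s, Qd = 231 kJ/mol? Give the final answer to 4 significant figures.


Step 1: D = D0 * exp(-Qd/(R*T))
T = 791.15 K
D = 7.1192e-04 * exp(-231e3 / (8.314 * 791.15)) = 3.98482e-19 m^2/s
Step 2: L = 2*sqrt(D*t)
t = 38 h = 136800 s
L = 2*sqrt(3.98482e-19 * 136800) = 4.67e-07 m


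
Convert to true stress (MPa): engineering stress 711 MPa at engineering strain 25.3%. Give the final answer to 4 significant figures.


sigma_true = sigma_eng * (1 + epsilon_eng)
sigma_true = 711 * (1 + 0.253)
sigma_true = 890.9 MPa


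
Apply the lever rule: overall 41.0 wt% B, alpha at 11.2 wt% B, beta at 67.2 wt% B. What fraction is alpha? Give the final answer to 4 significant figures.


f_alpha = (C_beta - C0) / (C_beta - C_alpha)
f_alpha = (67.2 - 41.0) / (67.2 - 11.2)
f_alpha = 0.4679


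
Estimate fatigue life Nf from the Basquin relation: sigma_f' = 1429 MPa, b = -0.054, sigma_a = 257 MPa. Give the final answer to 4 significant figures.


sigma_a = sigma_f' * (2*Nf)^b
2*Nf = (sigma_a / sigma_f')^(1/b)
2*Nf = (257 / 1429)^(1/-0.054)
2*Nf = 6.28249e+13
Nf = 3.141e+13 cycles


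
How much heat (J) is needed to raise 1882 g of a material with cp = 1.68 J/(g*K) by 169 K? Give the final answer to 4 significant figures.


Q = m * cp * dT
Q = 1882 * 1.68 * 169
Q = 534300 J


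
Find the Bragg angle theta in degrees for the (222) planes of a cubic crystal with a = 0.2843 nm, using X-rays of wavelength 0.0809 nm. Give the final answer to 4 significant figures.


d = a / sqrt(h^2+k^2+l^2)
d = 0.2843 / sqrt(12) = 0.0820703 nm
lambda = 2*d*sin(theta)  =>  sin(theta) = lambda / (2*d)
sin(theta) = 0.0809 / (2 * 0.0820703) = 0.49287
theta = 29.53 deg


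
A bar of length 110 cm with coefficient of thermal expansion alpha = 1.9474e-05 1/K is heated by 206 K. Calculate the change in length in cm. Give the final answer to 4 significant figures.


dL = L0 * alpha * dT
dL = 110 * 1.9474e-05 * 206
dL = 0.4413 cm


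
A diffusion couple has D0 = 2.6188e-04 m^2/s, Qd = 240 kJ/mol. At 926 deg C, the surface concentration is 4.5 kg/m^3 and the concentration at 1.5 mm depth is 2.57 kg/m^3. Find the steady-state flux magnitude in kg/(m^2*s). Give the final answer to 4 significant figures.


Step 1: D = D0 * exp(-Qd/(R*T))
T = 926 + 273.15 = 1199.15 K
D = 2.6188e-04 * exp(-240e3 / (8.314 * 1199.15)) = 9.19161e-15 m^2/s
Step 2: J = D * (C1 - C2) / dx
J = 9.19161e-15 * (4.5 - 2.57) / 1.5e-03
J = 1.183e-11 kg/(m^2*s)


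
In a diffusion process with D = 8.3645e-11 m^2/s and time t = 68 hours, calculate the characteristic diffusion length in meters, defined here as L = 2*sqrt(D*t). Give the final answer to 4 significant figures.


t = 68 hr = 244800 s
Diffusion length = 2*sqrt(D*t)
= 2*sqrt(8.3645e-11 * 244800)
= 9.05e-03 m


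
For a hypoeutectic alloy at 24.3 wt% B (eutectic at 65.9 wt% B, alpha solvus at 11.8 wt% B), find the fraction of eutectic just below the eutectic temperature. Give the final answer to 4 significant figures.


f_primary = (C_e - C0) / (C_e - C_alpha_max)
f_primary = (65.9 - 24.3) / (65.9 - 11.8)
f_primary = 0.768946
f_eutectic = 1 - 0.768946 = 0.2311


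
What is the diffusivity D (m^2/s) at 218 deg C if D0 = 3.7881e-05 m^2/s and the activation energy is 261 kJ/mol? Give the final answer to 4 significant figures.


D = D0 * exp(-Qd / (R*T))
T = 491.15 K
D = 3.7881e-05 * exp(-261e3 / (8.314 * 491.15))
D = 6.601e-33 m^2/s


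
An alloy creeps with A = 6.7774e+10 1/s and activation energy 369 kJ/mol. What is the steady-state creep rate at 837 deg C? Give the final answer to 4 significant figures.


rate = A * exp(-Q / (R*T))
T = 837 + 273.15 = 1110.15 K
rate = 6.7774e+10 * exp(-369e3 / (8.314 * 1110.15))
rate = 2.94e-07 1/s


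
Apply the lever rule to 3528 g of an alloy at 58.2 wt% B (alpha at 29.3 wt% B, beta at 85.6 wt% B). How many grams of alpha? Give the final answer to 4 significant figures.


f_alpha = (C_beta - C0) / (C_beta - C_alpha)
f_alpha = (85.6 - 58.2) / (85.6 - 29.3) = 0.486679
m_alpha = f_alpha * m_total = 0.486679 * 3528 = 1717 g


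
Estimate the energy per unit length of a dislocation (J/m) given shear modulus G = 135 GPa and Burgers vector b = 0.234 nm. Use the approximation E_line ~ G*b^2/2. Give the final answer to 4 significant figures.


E = G*b^2/2
b = 0.234 nm = 2.34e-10 m
G = 135 GPa = 1.35e+11 Pa
E = 0.5 * 1.35e+11 * (2.34e-10)^2
E = 3.696e-09 J/m


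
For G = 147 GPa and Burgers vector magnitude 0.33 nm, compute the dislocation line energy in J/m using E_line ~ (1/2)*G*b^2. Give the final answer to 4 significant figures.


E = G*b^2/2
b = 0.33 nm = 3.3e-10 m
G = 147 GPa = 1.47e+11 Pa
E = 0.5 * 1.47e+11 * (3.3e-10)^2
E = 8.004e-09 J/m


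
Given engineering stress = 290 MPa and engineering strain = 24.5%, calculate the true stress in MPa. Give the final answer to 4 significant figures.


sigma_true = sigma_eng * (1 + epsilon_eng)
sigma_true = 290 * (1 + 0.245)
sigma_true = 361.1 MPa


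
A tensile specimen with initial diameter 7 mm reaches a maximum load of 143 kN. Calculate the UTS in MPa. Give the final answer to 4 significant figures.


A0 = pi*(d/2)^2 = pi*(7/2)^2 = 38.4845 mm^2
UTS = F_max / A0 = 143*1000 / 38.4845
UTS = 3716 MPa


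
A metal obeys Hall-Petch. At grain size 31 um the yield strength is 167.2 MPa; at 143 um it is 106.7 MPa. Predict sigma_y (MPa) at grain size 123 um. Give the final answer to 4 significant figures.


sigma_y = sigma0 + k / sqrt(d)
1/sqrt(d1) = 1/sqrt(3.1e-05) = 179.605;  1/sqrt(d2) = 83.6242
k = (sigma1 - sigma2) / (1/sqrt(d1) - 1/sqrt(d2)) = (167.2 - 106.7) / (179.605 - 83.6242) = 0.630332 MPa*m^0.5
sigma0 = sigma1 - k/sqrt(d1) = 167.2 - 0.630332*179.605 = 53.989 MPa
sigma_y(d3) = 53.989 + 0.630332 / sqrt(1.23e-04) = 110.8 MPa


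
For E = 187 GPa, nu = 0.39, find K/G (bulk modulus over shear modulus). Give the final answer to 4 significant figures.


G = E / (2*(1+nu))
G = 187 / (2*(1+0.39)) = 67.2662 GPa
K = E / (3*(1-2*nu))
K = 187 / (3*(1-2*0.39)) = 283.333 GPa
K/G = 283.333 / 67.2662 = 4.212


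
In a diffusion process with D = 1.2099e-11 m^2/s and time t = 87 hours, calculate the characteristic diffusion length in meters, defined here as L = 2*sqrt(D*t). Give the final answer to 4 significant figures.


t = 87 hr = 313200 s
Diffusion length = 2*sqrt(D*t)
= 2*sqrt(1.2099e-11 * 313200)
= 3.893e-03 m
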